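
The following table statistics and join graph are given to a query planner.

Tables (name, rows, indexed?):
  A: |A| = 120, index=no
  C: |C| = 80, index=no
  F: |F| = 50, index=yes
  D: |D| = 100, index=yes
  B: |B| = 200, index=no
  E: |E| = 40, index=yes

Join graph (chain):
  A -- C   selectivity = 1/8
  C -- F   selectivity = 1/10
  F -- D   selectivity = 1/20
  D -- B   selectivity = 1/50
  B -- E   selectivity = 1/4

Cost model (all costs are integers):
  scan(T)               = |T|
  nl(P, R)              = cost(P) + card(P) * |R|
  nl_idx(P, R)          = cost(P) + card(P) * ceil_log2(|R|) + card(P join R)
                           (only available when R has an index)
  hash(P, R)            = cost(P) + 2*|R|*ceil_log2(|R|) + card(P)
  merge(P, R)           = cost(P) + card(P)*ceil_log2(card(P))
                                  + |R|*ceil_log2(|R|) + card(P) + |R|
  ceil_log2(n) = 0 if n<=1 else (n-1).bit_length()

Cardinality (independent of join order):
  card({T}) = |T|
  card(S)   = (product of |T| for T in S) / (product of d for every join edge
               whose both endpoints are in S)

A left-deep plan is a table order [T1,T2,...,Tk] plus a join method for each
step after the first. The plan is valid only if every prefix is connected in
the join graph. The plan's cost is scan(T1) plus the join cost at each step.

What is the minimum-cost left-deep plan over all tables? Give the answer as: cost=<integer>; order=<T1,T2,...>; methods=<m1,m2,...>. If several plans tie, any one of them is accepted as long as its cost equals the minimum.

cost=95080; order=B,D,F,C,E,A; methods=hash,hash,hash,hash,hash

Selinger DP (subsets sized 1..n):
  {A}: scan cost=120, card=120
  {C}: scan cost=80, card=80
  {F}: scan cost=50, card=50
  {D}: scan cost=100, card=100
  {B}: scan cost=200, card=200
  {E}: scan cost=40, card=40
  {AC}: card=1200; try (C,hash)→1360, (A,merge)→1680, (C,merge)→1720, (A,hash)→1840, (A,nl)→9680, (C,nl)→9720; best=1360 via (C,hash)
  {CF}: card=400; try (F,hash)→760, (F,nl_idx)→960, (C,merge)→1040, (F,merge)→1070, (C,hash)→1220, (C,nl)→4050 …(+1); best=760 via (F,hash)
  {DF}: card=250; try (D,nl_idx)→650, (F,hash)→800, (F,nl_idx)→950, (D,merge)→1200, (F,merge)→1250, (D,hash)→1500 …(+2); best=650 via (D,nl_idx)
  {BD}: card=400; try (D,hash)→1800, (D,nl_idx)→2000, (B,merge)→2700, (D,merge)→2800, (B,hash)→3400, (B,nl)→20100 …(+1); best=1800 via (D,hash)
  {BE}: card=2000; try (E,hash)→880, (B,merge)→2120, (E,merge)→2280, (B,hash)→3280, (E,nl_idx)→3400, (B,nl)→8040 …(+1); best=880 via (E,hash)
  {ACF}: card=6000; try (A,hash)→2840, (F,hash)→3160, (A,merge)→5720, (F,nl_idx)→14560, (F,merge)→16110, (A,nl)→48760 …(+1); best=2840 via (A,hash)
  {CDF}: card=2000; try (C,hash)→2020, (D,hash)→2560, (C,merge)→3540, (D,merge)→5560, (D,nl_idx)→5560, (C,nl)→20650 …(+1); best=2020 via (C,hash)
  {BDF}: card=1000; try (F,hash)→2800, (B,hash)→4100, (B,merge)→4700, (F,nl_idx)→5200, (F,merge)→6150, (F,nl)→21800 …(+1); best=2800 via (F,hash)
  {BDE}: card=4000; try (E,hash)→2680, (D,hash)→4280, (E,merge)→6080, (E,nl_idx)→8200, (E,nl)→17800, (D,nl_idx)→18880 …(+2); best=2680 via (E,hash)
  {ACDF}: card=30000; try (A,hash)→5700, (D,hash)→10240, (A,merge)→26980, (D,nl_idx)→74840, (D,merge)→87640, (A,nl)→242020 …(+1); best=5700 via (A,hash)
  {BCDF}: card=8000; try (C,hash)→4920, (B,hash)→7220, (C,merge)→14440, (B,merge)→27820, (C,nl)→82800, (B,nl)→402020; best=4920 via (C,hash)
  {BDEF}: card=10000; try (E,hash)→4280, (F,hash)→7280, (E,merge)→14080, (E,nl_idx)→18800, (F,nl_idx)→36680, (E,nl)→42800 …(+2); best=4280 via (E,hash)
  {ABCDF}: card=120000; try (A,hash)→14600, (B,hash)→38900, (A,merge)→117880, (B,merge)→487500, (A,nl)→964920, (B,nl)→6005700; best=14600 via (A,hash)
  {BCDEF}: card=80000; try (E,hash)→13400, (C,hash)→15400, (E,merge)→117200, (E,nl_idx)→132920, (C,merge)→154920, (E,nl)→324920 …(+1); best=13400 via (E,hash)
  {ABCDEF}: card=1200000; try (A,hash)→95080, (E,hash)→135080, (A,merge)→1454360, (E,nl_idx)→1934600, (E,merge)→2174880, (E,nl)→4814600 …(+1); best=95080 via (A,hash)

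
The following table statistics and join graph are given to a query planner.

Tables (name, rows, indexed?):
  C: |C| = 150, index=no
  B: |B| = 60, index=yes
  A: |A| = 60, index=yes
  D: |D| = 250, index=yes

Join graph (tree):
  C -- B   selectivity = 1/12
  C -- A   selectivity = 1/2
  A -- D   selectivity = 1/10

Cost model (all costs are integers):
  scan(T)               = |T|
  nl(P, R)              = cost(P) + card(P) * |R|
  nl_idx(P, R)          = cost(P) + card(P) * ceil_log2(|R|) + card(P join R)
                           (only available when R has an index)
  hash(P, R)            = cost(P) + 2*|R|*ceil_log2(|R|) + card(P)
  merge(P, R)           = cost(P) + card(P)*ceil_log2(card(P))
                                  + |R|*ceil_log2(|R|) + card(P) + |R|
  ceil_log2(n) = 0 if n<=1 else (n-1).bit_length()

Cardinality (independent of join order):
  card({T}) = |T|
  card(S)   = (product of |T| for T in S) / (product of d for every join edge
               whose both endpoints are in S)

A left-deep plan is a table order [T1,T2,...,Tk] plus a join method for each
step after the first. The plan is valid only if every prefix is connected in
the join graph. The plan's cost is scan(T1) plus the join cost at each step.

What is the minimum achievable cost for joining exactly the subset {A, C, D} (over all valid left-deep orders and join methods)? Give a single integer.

5120

Selinger DP over subsets of {A,C,D}:
  {C}: scan cost=150, card=150
  {A}: scan cost=60, card=60
  {D}: scan cost=250, card=250
  {AC}: card=4500; try (A,hash)→1020, (C,merge)→1830, (A,merge)→1920, (C,hash)→2520, (A,nl_idx)→5550, (C,nl)→9060 …(+1); best=1020 via (A,hash)
  {AD}: card=1500; try (A,hash)→1220, (D,nl_idx)→2040, (D,merge)→2730, (A,merge)→2920, (A,nl_idx)→3250, (D,hash)→4120 …(+2); best=1220 via (A,hash)
  {ACD}: card=112500; try (C,hash)→5120, (D,hash)→9520, (C,merge)→20570, (D,merge)→66270, (D,nl_idx)→149520, (C,nl)→226220 …(+1); best=5120 via (C,hash)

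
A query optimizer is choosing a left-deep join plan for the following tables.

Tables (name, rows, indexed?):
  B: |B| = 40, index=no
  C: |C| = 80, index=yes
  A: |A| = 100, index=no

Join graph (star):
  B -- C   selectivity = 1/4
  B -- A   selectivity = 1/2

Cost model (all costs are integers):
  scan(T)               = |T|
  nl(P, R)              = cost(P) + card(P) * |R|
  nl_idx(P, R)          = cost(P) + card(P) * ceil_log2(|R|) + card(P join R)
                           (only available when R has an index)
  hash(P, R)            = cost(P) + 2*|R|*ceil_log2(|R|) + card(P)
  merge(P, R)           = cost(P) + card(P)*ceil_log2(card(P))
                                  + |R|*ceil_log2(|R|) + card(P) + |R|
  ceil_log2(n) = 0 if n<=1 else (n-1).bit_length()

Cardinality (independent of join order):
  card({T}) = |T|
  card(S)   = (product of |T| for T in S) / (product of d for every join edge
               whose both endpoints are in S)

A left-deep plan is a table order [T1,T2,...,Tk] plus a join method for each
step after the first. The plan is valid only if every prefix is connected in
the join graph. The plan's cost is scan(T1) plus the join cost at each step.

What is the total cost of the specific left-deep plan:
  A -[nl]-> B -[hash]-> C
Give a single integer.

7220

step 1: scan A: cost=100, card=100
step 2: join B via nl
    card(P join B) = 100*40/(2) = 2000
    cost = 100 + 100*40 = 4100
step 3: join C via hash
    card(P join C) = 2000*80/(4) = 40000
    cost = 4100 + 2*80*7 + 2000 = 7220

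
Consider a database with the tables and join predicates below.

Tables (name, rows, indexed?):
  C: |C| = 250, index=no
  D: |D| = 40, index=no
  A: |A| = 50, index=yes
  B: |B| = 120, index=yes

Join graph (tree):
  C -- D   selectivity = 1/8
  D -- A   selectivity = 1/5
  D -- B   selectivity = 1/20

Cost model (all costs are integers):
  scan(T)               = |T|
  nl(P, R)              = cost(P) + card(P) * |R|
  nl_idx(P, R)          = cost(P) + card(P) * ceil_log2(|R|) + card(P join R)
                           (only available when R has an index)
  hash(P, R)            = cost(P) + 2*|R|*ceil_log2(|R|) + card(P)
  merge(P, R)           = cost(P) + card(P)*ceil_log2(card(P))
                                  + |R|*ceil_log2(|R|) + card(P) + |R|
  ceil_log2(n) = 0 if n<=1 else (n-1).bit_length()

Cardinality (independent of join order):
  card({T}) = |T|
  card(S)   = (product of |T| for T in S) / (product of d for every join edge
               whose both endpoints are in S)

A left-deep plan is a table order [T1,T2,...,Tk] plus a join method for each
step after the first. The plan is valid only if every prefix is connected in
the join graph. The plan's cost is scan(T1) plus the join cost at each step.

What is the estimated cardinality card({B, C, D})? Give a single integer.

7500

Tables in S: B(120), C(250), D(40)
Edges inside S: C-D(d=8), D-B(d=20)
numerator = 120 * 250 * 40 = 1200000
denominator = 8 * 20 = 160
card(S) = 1200000 / 160 = 7500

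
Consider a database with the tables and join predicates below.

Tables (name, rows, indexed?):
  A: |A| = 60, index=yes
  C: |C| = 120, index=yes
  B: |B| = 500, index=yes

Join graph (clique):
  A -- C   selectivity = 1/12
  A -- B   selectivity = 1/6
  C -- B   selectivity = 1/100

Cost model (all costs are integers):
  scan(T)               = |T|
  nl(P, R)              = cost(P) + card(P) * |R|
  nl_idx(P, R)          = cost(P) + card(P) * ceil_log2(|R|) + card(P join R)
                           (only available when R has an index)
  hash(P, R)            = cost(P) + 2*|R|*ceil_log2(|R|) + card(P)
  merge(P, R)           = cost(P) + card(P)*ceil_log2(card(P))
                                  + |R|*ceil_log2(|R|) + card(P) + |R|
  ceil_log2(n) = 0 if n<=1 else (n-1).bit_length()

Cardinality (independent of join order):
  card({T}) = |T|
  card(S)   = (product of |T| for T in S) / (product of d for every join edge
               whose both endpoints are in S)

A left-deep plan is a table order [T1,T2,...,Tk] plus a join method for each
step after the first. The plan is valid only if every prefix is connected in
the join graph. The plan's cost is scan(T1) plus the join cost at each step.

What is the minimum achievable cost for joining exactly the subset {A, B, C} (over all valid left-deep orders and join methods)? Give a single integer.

Selinger DP over subsets of {A,B,C}:
  {A}: scan cost=60, card=60
  {C}: scan cost=120, card=120
  {B}: scan cost=500, card=500
  {AC}: card=600; try (A,hash)→960, (C,nl_idx)→1080, (C,merge)→1440, (A,nl_idx)→1440, (A,merge)→1500, (C,hash)→1800 …(+2); best=960 via (A,hash)
  {AB}: card=5000; try (A,hash)→1720, (B,merge)→5480, (B,nl_idx)→5600, (A,merge)→5920, (A,nl_idx)→8500, (B,hash)→9120 …(+2); best=1720 via (A,hash)
  {BC}: card=600; try (B,nl_idx)→1800, (C,hash)→2680, (C,nl_idx)→4600, (B,merge)→6080, (C,merge)→6460, (B,hash)→9240 …(+2); best=1800 via (B,nl_idx)
  {ABC}: card=500; try (A,hash)→3120, (A,nl_idx)→5900, (B,nl_idx)→6860, (C,hash)→8400, (A,merge)→8820, (B,hash)→10560 …(+6); best=3120 via (A,hash)

3120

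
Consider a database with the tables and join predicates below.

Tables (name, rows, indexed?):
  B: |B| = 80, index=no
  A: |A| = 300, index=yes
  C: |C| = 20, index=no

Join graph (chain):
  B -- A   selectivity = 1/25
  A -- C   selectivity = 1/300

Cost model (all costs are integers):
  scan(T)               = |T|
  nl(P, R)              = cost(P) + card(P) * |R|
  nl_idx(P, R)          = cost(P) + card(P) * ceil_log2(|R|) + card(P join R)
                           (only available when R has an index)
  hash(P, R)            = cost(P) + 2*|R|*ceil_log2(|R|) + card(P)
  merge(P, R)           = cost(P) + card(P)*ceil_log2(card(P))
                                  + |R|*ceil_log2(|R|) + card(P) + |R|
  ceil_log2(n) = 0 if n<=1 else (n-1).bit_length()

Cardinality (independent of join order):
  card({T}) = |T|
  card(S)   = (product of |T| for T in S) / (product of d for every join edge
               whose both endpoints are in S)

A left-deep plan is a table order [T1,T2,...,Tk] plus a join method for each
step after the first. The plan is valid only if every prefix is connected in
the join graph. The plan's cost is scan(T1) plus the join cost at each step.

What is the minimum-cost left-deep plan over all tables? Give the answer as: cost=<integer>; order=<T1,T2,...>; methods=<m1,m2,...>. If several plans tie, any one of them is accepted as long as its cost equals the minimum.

cost=980; order=C,A,B; methods=nl_idx,merge

Selinger DP (subsets sized 1..n):
  {B}: scan cost=80, card=80
  {A}: scan cost=300, card=300
  {C}: scan cost=20, card=20
  {AB}: card=960; try (B,hash)→1720, (A,nl_idx)→1760, (A,merge)→3720, (B,merge)→3940, (A,hash)→5560, (A,nl)→24080 …(+1); best=1720 via (B,hash)
  {AC}: card=20; try (A,nl_idx)→220, (C,hash)→800, (A,merge)→3140, (C,merge)→3420, (A,hash)→5440, (A,nl)→6020 …(+1); best=220 via (A,nl_idx)
  {ABC}: card=64; try (B,merge)→980, (B,hash)→1360, (B,nl)→1820, (C,hash)→2880, (C,merge)→12400, (C,nl)→20920; best=980 via (B,merge)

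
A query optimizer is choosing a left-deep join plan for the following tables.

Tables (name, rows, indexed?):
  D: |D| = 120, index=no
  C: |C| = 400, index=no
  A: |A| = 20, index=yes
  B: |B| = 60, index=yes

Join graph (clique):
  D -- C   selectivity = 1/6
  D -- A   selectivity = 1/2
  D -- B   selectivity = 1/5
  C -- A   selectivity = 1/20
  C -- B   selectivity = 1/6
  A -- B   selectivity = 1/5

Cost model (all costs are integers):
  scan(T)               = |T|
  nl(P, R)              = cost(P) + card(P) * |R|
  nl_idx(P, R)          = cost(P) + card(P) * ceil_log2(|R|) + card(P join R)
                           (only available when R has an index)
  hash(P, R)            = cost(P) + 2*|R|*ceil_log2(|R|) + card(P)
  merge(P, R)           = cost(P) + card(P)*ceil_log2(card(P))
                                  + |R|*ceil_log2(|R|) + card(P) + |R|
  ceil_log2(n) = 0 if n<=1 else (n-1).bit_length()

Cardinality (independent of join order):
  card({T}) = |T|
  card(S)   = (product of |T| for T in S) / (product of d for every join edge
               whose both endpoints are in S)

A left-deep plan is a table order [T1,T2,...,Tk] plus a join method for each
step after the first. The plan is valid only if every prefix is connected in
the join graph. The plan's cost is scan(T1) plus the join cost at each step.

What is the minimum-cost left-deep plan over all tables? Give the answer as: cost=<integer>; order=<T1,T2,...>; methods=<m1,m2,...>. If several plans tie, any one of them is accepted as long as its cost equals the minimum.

cost=4600; order=C,A,B,D; methods=hash,hash,hash

Selinger DP (subsets sized 1..n):
  {D}: scan cost=120, card=120
  {C}: scan cost=400, card=400
  {A}: scan cost=20, card=20
  {B}: scan cost=60, card=60
  {CD}: card=8000; try (D,hash)→2480, (C,merge)→5080, (D,merge)→5360, (C,hash)→7440, (C,nl)→48120, (D,nl)→48400; best=2480 via (D,hash)
  {AD}: card=1200; try (A,hash)→440, (D,merge)→1100, (A,merge)→1200, (D,hash)→1720, (A,nl_idx)→1920, (D,nl)→2420 …(+1); best=440 via (A,hash)
  {BD}: card=1440; try (B,hash)→960, (D,merge)→1440, (B,merge)→1500, (D,hash)→1800, (B,nl_idx)→2280, (D,nl)→7260 …(+1); best=960 via (B,hash)
  {AC}: card=400; try (A,hash)→1000, (A,nl_idx)→2800, (C,merge)→4140, (A,merge)→4520, (C,hash)→7240, (C,nl)→8020 …(+1); best=1000 via (A,hash)
  {BC}: card=4000; try (B,hash)→1520, (C,merge)→4480, (B,merge)→4820, (B,nl_idx)→6800, (C,hash)→7320, (C,nl)→24060 …(+1); best=1520 via (B,hash)
  {AB}: card=240; try (A,hash)→320, (B,nl_idx)→380, (B,merge)→560, (A,merge)→600, (A,nl_idx)→600, (B,hash)→760 …(+2); best=320 via (A,hash)
  {ACD}: card=4000; try (D,hash)→3080, (D,merge)→5960, (C,hash)→8840, (A,hash)→10680, (C,merge)→18840, (A,nl_idx)→46480 …(+4); best=3080 via (D,hash)
  {BCD}: card=16000; try (D,hash)→7200, (C,hash)→9600, (B,hash)→11200, (C,merge)→22240, (D,merge)→54480, (B,nl_idx)→66480 …(+4); best=7200 via (D,hash)
  {ABD}: card=2880; try (D,hash)→2240, (B,hash)→2360, (A,hash)→2600, (D,merge)→3440, (B,nl_idx)→10520, (A,nl_idx)→11040 …(+5); best=2240 via (D,hash)
  {ABC}: card=800; try (B,hash)→2120, (B,nl_idx)→4200, (B,merge)→5420, (A,hash)→5720, (C,merge)→6480, (C,hash)→7760 …(+5); best=2120 via (B,hash)
  {ABCD}: card=1600; try (D,hash)→4600, (B,hash)→7800, (D,merge)→11880, (C,hash)→12320, (A,hash)→23400, (B,nl_idx)→28680 …(+8); best=4600 via (D,hash)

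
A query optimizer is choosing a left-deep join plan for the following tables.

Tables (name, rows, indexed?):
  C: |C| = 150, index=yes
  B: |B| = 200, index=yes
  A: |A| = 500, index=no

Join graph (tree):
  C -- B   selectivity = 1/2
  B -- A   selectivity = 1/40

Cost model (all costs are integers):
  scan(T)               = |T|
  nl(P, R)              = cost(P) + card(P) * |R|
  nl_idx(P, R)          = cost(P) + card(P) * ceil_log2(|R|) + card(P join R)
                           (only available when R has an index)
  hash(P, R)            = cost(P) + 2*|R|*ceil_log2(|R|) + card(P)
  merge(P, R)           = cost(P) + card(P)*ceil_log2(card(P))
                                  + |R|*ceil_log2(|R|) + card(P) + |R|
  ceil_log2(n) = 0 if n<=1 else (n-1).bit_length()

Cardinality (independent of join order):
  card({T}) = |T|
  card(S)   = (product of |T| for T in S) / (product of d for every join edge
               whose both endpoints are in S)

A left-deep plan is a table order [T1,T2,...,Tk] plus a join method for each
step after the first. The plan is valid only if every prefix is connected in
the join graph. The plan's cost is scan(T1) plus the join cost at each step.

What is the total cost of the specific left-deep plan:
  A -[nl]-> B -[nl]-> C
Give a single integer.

step 1: scan A: cost=500, card=500
step 2: join B via nl
    card(P join B) = 500*200/(40) = 2500
    cost = 500 + 500*200 = 100500
step 3: join C via nl
    card(P join C) = 2500*150/(2) = 187500
    cost = 100500 + 2500*150 = 475500

475500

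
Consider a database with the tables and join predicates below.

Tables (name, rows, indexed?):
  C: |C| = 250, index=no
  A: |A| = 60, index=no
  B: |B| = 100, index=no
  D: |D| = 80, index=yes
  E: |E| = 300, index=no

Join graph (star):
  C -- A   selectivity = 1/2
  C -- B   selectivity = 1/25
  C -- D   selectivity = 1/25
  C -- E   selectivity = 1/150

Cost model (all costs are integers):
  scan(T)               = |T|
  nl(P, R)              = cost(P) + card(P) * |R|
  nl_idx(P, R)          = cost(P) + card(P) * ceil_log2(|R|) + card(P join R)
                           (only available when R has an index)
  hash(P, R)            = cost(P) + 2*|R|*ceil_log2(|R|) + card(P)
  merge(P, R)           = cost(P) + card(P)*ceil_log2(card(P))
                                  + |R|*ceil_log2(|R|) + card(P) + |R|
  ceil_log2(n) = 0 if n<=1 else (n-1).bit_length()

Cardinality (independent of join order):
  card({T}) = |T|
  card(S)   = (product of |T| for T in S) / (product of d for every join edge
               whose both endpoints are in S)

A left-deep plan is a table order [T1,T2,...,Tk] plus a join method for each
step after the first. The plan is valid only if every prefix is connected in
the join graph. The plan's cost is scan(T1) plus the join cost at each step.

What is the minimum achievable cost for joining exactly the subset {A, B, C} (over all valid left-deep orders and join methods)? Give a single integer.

3620

Selinger DP over subsets of {A,B,C}:
  {C}: scan cost=250, card=250
  {A}: scan cost=60, card=60
  {B}: scan cost=100, card=100
  {AC}: card=7500; try (A,hash)→1220, (C,merge)→2730, (A,merge)→2920, (C,hash)→4120, (C,nl)→15060, (A,nl)→15250; best=1220 via (A,hash)
  {BC}: card=1000; try (B,hash)→1900, (C,merge)→3150, (B,merge)→3300, (C,hash)→4200, (C,nl)→25100, (B,nl)→25250; best=1900 via (B,hash)
  {ABC}: card=30000; try (A,hash)→3620, (B,hash)→10120, (A,merge)→13320, (A,nl)→61900, (B,merge)→107020, (B,nl)→751220; best=3620 via (A,hash)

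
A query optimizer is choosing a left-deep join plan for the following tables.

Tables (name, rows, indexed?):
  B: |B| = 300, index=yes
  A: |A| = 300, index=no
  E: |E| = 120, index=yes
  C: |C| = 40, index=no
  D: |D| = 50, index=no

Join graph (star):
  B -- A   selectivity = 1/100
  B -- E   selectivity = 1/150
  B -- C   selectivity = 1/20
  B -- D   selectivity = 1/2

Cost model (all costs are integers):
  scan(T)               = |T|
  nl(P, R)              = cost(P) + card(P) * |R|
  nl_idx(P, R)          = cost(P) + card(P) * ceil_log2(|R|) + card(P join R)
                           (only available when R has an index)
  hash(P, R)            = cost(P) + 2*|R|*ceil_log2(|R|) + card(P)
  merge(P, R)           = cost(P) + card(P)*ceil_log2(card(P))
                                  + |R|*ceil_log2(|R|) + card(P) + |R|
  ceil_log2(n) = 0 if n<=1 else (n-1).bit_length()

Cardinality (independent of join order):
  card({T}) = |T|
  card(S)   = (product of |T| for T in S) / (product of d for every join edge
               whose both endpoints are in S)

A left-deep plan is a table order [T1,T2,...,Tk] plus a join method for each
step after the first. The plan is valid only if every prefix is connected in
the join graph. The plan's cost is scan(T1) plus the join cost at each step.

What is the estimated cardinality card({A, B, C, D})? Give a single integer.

Tables in S: A(300), B(300), C(40), D(50)
Edges inside S: B-A(d=100), B-C(d=20), B-D(d=2)
numerator = 300 * 300 * 40 * 50 = 180000000
denominator = 100 * 20 * 2 = 4000
card(S) = 180000000 / 4000 = 45000

45000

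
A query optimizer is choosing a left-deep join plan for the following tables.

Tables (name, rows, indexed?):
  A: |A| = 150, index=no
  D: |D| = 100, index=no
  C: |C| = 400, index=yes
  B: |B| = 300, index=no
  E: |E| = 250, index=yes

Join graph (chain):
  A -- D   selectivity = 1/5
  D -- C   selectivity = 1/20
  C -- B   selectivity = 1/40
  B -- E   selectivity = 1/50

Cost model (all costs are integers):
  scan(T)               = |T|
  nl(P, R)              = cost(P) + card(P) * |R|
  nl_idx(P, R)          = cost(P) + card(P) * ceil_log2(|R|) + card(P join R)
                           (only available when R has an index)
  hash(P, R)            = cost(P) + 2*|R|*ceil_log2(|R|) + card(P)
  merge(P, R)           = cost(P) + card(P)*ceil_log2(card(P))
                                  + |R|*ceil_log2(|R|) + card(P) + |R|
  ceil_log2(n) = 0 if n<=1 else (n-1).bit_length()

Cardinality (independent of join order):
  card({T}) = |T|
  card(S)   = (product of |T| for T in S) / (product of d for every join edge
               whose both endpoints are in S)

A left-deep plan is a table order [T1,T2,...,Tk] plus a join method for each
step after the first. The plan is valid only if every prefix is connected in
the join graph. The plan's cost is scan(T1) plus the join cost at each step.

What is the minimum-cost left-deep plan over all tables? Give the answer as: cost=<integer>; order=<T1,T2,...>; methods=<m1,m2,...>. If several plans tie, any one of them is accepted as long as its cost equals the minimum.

Selinger DP (subsets sized 1..n):
  {A}: scan cost=150, card=150
  {D}: scan cost=100, card=100
  {C}: scan cost=400, card=400
  {B}: scan cost=300, card=300
  {E}: scan cost=250, card=250
  {AD}: card=3000; try (D,hash)→1700, (A,merge)→2250, (D,merge)→2300, (A,hash)→2600, (A,nl)→15100, (D,nl)→15150; best=1700 via (D,hash)
  {CD}: card=2000; try (D,hash)→2200, (C,nl_idx)→3000, (C,merge)→4900, (D,merge)→5200, (C,hash)→7400, (C,nl)→40100 …(+1); best=2200 via (D,hash)
  {BC}: card=3000; try (C,nl_idx)→6000, (B,hash)→6200, (C,merge)→7300, (B,merge)→7400, (C,hash)→7800, (C,nl)→120300 …(+1); best=6000 via (C,nl_idx)
  {BE}: card=1500; try (E,nl_idx)→4200, (E,hash)→4600, (B,merge)→5500, (E,merge)→5550, (B,hash)→5900, (B,nl)→75250 …(+1); best=4200 via (E,nl_idx)
  {ACD}: card=60000; try (A,hash)→6600, (C,hash)→11900, (A,merge)→27550, (C,merge)→44700, (C,nl_idx)→88700, (A,nl)→302200 …(+1); best=6600 via (A,hash)
  {BCD}: card=15000; try (B,hash)→9600, (D,hash)→10400, (B,merge)→29200, (D,merge)→45800, (D,nl)→306000, (B,nl)→602200; best=9600 via (B,hash)
  {BCE}: card=15000; try (C,hash)→12900, (E,hash)→13000, (C,merge)→26200, (C,nl_idx)→32700, (E,nl_idx)→45000, (E,merge)→47250 …(+2); best=12900 via (C,hash)
  {ABCD}: card=450000; try (A,hash)→27000, (B,hash)→72000, (A,merge)→235950, (B,merge)→1029600, (A,nl)→2259600, (B,nl)→18006600; best=27000 via (A,hash)
  {BCDE}: card=75000; try (E,hash)→28600, (D,hash)→29300, (E,nl_idx)→204600, (E,merge)→236850, (D,merge)→238700, (D,nl)→1512900 …(+1); best=28600 via (E,hash)
  {ABCDE}: card=2250000; try (A,hash)→106000, (E,hash)→481000, (A,merge)→1379950, (E,nl_idx)→5877000, (E,merge)→9029250, (A,nl)→11278600 …(+1); best=106000 via (A,hash)

cost=106000; order=C,D,B,E,A; methods=hash,hash,hash,hash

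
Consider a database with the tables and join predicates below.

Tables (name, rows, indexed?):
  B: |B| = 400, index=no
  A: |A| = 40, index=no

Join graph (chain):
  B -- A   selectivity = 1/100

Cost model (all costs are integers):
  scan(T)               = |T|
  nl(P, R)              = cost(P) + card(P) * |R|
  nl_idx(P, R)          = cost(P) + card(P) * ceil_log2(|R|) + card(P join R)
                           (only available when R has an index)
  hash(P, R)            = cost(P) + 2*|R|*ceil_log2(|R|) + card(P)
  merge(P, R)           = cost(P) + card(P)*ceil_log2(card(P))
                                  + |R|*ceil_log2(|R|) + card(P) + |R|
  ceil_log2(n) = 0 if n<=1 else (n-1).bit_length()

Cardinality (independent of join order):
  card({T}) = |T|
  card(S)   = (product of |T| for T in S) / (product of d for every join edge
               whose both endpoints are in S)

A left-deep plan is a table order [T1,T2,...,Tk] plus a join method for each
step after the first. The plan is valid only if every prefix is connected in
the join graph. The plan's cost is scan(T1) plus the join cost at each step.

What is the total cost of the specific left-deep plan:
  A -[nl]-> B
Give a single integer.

step 1: scan A: cost=40, card=40
step 2: join B via nl
    card(P join B) = 40*400/(100) = 160
    cost = 40 + 40*400 = 16040

16040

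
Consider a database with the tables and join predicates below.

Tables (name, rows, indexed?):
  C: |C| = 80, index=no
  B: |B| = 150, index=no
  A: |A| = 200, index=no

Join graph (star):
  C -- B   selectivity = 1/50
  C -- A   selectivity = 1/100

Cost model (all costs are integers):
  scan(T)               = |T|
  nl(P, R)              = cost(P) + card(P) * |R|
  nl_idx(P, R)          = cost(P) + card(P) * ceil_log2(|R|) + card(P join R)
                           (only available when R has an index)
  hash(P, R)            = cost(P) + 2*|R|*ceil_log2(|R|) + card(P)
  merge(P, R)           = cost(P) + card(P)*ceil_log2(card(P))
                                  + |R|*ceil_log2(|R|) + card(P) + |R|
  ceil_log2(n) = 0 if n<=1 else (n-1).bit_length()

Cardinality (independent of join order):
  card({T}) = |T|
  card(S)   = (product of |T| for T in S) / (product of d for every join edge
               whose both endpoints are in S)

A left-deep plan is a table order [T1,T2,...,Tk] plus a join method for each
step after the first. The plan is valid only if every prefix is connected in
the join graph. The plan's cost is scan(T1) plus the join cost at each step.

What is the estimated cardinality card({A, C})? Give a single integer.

Tables in S: A(200), C(80)
Edges inside S: C-A(d=100)
numerator = 200 * 80 = 16000
denominator = 100 = 100
card(S) = 16000 / 100 = 160

160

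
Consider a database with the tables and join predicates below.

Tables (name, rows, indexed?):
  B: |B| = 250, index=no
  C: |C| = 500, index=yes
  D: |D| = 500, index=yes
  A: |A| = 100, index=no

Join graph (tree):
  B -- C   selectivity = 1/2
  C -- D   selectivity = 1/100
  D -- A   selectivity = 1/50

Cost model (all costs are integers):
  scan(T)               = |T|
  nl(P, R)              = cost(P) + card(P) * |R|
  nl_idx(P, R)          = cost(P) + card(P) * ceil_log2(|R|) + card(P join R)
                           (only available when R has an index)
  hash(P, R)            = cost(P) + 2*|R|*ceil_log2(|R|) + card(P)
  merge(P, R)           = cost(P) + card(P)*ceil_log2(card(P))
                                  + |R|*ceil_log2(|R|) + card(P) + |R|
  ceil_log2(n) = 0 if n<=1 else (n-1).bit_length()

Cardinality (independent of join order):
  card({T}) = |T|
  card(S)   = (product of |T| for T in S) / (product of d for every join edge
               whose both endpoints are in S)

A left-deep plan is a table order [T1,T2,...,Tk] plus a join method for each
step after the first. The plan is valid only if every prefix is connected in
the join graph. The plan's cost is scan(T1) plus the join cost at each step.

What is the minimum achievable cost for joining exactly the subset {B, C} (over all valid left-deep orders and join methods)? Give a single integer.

5000

Selinger DP over subsets of {B,C}:
  {B}: scan cost=250, card=250
  {C}: scan cost=500, card=500
  {BC}: card=62500; try (B,hash)→5000, (C,merge)→7500, (B,merge)→7750, (C,hash)→9500, (C,nl_idx)→65000, (C,nl)→125250 …(+1); best=5000 via (B,hash)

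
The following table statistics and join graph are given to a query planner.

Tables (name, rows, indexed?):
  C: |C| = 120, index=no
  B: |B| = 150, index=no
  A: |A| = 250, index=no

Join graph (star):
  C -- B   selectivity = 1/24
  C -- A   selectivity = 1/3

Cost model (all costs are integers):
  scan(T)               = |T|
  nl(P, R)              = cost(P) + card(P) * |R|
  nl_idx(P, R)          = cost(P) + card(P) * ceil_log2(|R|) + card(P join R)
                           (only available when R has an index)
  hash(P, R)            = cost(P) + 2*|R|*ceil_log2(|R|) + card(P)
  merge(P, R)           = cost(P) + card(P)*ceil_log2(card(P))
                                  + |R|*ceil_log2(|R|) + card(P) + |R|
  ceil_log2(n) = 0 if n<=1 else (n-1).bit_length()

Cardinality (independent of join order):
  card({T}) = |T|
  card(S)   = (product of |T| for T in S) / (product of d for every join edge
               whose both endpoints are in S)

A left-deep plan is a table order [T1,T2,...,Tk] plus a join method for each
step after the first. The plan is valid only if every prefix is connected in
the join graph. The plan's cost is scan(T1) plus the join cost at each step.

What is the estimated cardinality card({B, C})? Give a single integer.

Tables in S: B(150), C(120)
Edges inside S: C-B(d=24)
numerator = 150 * 120 = 18000
denominator = 24 = 24
card(S) = 18000 / 24 = 750

750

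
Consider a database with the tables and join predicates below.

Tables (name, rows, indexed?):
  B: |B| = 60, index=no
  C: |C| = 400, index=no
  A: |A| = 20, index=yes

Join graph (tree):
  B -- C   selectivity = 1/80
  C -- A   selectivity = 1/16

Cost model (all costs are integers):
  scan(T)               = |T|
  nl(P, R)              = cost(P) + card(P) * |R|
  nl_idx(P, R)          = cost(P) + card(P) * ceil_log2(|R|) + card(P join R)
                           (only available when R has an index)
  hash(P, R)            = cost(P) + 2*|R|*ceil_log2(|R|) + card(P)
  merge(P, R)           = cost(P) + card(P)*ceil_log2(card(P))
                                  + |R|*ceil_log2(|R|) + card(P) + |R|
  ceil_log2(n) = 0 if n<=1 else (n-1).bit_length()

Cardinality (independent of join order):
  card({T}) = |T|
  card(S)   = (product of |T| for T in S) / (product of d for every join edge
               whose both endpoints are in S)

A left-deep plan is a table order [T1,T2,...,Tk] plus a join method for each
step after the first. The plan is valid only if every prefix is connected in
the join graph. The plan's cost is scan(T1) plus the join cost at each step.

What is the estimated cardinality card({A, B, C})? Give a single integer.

375

Tables in S: A(20), B(60), C(400)
Edges inside S: B-C(d=80), C-A(d=16)
numerator = 20 * 60 * 400 = 480000
denominator = 80 * 16 = 1280
card(S) = 480000 / 1280 = 375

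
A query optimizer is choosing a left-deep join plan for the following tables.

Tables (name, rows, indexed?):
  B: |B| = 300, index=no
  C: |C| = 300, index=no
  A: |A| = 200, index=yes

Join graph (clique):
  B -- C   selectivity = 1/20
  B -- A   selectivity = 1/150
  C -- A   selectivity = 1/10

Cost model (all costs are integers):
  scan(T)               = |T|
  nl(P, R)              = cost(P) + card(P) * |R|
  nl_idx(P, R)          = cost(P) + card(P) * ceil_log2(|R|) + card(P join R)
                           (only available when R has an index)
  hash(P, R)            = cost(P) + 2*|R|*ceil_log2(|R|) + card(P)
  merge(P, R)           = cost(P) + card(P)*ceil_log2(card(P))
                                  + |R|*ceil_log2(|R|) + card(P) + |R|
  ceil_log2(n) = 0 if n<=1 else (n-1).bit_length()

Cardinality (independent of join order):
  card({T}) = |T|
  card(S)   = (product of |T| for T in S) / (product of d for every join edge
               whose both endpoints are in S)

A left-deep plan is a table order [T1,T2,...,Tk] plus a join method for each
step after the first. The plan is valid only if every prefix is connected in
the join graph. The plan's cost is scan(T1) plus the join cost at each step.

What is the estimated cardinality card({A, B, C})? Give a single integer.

600

Tables in S: A(200), B(300), C(300)
Edges inside S: B-C(d=20), B-A(d=150), C-A(d=10)
numerator = 200 * 300 * 300 = 18000000
denominator = 20 * 150 * 10 = 30000
card(S) = 18000000 / 30000 = 600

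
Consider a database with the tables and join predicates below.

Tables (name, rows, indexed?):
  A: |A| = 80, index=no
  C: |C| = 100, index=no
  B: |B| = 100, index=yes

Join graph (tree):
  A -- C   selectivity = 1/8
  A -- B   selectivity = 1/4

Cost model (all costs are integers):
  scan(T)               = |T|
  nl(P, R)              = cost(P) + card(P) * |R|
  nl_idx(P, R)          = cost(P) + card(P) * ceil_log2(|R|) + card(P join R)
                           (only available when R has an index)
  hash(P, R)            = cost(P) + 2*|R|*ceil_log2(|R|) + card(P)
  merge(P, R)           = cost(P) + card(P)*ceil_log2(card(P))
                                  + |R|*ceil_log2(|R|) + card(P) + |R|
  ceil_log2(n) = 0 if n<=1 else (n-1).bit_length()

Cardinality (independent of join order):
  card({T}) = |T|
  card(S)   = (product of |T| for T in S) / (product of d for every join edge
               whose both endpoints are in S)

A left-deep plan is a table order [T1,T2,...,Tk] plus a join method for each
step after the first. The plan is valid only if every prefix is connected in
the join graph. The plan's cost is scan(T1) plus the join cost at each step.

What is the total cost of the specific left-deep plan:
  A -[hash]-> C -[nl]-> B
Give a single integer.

step 1: scan A: cost=80, card=80
step 2: join C via hash
    card(P join C) = 80*100/(8) = 1000
    cost = 80 + 2*100*7 + 80 = 1560
step 3: join B via nl
    card(P join B) = 1000*100/(4) = 25000
    cost = 1560 + 1000*100 = 101560

101560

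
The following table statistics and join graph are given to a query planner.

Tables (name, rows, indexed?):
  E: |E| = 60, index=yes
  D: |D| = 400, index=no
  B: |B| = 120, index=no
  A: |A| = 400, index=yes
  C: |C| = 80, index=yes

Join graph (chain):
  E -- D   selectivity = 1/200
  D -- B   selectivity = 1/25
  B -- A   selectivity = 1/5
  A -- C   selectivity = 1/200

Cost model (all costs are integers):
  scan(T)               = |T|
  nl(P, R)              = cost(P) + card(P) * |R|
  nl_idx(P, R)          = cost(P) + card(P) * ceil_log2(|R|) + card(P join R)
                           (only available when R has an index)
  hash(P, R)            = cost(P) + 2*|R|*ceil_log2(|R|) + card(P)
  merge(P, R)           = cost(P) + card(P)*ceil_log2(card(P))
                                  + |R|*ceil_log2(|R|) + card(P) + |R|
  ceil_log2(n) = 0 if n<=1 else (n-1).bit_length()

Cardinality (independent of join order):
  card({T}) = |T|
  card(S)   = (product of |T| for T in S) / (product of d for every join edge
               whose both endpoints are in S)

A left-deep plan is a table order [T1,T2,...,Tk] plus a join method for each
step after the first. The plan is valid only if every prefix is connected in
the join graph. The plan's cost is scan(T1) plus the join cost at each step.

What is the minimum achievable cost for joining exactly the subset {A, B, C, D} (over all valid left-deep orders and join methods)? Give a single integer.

Selinger DP over subsets of {A,B,C,D}:
  {D}: scan cost=400, card=400
  {B}: scan cost=120, card=120
  {A}: scan cost=400, card=400
  {C}: scan cost=80, card=80
  {BD}: card=1920; try (B,hash)→2480, (D,merge)→5080, (B,merge)→5360, (D,hash)→7440, (D,nl)→48120, (B,nl)→48400; best=2480 via (B,hash)
  {AB}: card=9600; try (B,hash)→2480, (A,merge)→5080, (B,merge)→5360, (A,hash)→7440, (A,nl_idx)→10800, (A,nl)→48120 …(+1); best=2480 via (B,hash)
  {AC}: card=160; try (A,nl_idx)→960, (C,hash)→1920, (C,nl_idx)→3360, (A,merge)→4720, (C,merge)→5040, (A,hash)→7360 …(+2); best=960 via (A,nl_idx)
  {ABD}: card=153600; try (A,hash)→11600, (D,hash)→19280, (A,merge)→29520, (D,merge)→150480, (A,nl_idx)→173360, (A,nl)→770480 …(+1); best=11600 via (A,hash)
  {ABC}: card=3840; try (B,hash)→2800, (B,merge)→3360, (C,hash)→13200, (B,nl)→20160, (C,nl_idx)→73520, (C,merge)→147120 …(+1); best=2800 via (B,hash)
  {ABCD}: card=61440; try (D,hash)→13840, (D,merge)→56720, (C,hash)→166320, (C,nl_idx)→1148240, (D,nl)→1538800, (C,merge)→2930640 …(+1); best=13840 via (D,hash)

13840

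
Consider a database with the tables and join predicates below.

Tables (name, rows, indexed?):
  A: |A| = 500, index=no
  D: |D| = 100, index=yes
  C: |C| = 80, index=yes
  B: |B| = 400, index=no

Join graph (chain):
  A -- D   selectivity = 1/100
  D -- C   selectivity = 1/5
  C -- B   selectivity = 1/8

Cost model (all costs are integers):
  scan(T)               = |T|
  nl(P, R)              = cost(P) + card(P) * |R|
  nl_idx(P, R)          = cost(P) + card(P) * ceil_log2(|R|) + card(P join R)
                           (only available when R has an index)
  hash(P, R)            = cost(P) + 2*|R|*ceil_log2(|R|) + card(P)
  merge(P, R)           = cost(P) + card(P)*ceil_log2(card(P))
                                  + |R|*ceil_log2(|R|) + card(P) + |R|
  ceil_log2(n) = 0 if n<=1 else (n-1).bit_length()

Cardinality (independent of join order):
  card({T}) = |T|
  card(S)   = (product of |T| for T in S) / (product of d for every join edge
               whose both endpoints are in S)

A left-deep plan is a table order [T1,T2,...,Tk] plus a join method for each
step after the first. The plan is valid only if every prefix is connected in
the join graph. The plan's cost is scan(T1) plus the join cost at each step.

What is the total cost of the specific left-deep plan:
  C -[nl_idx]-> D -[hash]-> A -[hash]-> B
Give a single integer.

28040

step 1: scan C: cost=80, card=80
step 2: join D via nl_idx
    card(P join D) = 80*100/(5) = 1600
    cost = 80 + 80*7 + 1600 = 2240
step 3: join A via hash
    card(P join A) = 1600*500/(100) = 8000
    cost = 2240 + 2*500*9 + 1600 = 12840
step 4: join B via hash
    card(P join B) = 8000*400/(8) = 400000
    cost = 12840 + 2*400*9 + 8000 = 28040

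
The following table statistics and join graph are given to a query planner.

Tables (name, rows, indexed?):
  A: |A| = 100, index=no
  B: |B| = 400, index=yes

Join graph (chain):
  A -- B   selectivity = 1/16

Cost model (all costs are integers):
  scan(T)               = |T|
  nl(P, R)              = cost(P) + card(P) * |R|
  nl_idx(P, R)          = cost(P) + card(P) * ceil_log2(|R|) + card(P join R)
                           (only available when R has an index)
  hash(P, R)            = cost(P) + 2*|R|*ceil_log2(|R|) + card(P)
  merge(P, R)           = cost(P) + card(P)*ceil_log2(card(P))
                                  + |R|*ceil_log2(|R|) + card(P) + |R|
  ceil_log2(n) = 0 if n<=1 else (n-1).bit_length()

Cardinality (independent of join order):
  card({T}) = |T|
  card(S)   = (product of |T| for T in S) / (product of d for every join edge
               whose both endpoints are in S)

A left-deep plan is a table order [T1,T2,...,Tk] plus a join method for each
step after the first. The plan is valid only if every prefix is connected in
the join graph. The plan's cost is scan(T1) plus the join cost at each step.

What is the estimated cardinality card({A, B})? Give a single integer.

2500

Tables in S: A(100), B(400)
Edges inside S: A-B(d=16)
numerator = 100 * 400 = 40000
denominator = 16 = 16
card(S) = 40000 / 16 = 2500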